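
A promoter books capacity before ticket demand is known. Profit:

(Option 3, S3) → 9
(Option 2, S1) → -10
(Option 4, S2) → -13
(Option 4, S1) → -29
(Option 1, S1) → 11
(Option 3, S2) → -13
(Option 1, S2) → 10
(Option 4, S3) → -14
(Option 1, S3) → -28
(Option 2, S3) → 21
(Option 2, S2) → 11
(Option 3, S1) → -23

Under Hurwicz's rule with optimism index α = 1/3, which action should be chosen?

Option 1: 1/3·11 + 2/3·(-28) = -15
Option 2: 1/3·21 + 2/3·(-10) = 1/3
Option 3: 1/3·9 + 2/3·(-23) = -37/3
Option 4: 1/3·(-13) + 2/3·(-29) = -71/3
Highest Hurwicz score = 1/3 → Option 2.

Option 2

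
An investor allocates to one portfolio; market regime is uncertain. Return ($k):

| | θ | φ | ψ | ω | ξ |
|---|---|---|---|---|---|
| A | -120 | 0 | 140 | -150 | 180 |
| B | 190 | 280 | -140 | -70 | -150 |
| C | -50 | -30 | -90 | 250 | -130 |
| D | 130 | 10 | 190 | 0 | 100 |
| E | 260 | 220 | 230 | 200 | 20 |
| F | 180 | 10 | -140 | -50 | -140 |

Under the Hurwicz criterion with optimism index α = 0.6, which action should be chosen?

E

A: 0.6·180 + 0.4·(-150) = 48
B: 0.6·280 + 0.4·(-150) = 108
C: 0.6·250 + 0.4·(-130) = 98
D: 0.6·190 + 0.4·0 = 114
E: 0.6·260 + 0.4·20 = 164
F: 0.6·180 + 0.4·(-140) = 52
Highest Hurwicz score = 164 → E.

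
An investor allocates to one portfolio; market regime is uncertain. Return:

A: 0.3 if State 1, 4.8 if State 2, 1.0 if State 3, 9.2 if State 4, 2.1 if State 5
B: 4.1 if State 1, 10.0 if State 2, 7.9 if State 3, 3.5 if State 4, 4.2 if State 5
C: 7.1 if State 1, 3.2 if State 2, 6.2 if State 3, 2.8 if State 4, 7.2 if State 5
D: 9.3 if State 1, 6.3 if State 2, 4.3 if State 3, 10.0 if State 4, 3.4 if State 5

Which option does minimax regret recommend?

D

Column bests: State 1=9.3, State 2=10.0, State 3=7.9, State 4=10.0, State 5=7.2.
A regrets: 9.0, 5.2, 6.9, 0.8, 5.1 → max 9.0
B regrets: 5.2, 0.0, 0.0, 6.5, 3.0 → max 6.5
C regrets: 2.2, 6.8, 1.7, 7.2, 0.0 → max 7.2
D regrets: 0.0, 3.7, 3.6, 0.0, 3.8 → max 3.8
Smallest max regret = 3.8 → D.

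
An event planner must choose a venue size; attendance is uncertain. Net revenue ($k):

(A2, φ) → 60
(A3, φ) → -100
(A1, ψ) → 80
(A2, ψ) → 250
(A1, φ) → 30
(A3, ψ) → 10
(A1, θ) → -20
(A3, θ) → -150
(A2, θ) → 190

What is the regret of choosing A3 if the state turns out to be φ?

Best payoff under φ is 60.
Regret = 60 − (-100) = 160.

160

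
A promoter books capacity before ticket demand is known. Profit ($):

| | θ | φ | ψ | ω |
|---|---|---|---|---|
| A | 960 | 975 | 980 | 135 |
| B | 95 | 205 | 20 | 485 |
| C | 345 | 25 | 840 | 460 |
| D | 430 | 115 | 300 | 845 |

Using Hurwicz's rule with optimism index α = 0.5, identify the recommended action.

A

A: 0.5·980 + 0.5·135 = 557.5
B: 0.5·485 + 0.5·20 = 252.5
C: 0.5·840 + 0.5·25 = 432.5
D: 0.5·845 + 0.5·115 = 480
Highest Hurwicz score = 557.5 → A.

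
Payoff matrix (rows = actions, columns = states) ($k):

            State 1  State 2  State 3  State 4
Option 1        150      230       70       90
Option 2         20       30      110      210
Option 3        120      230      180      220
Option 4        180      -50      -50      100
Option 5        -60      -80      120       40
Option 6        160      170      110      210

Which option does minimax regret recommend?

Option 3

Column bests: State 1=180, State 2=230, State 3=180, State 4=220.
Option 1 regrets: 30, 0, 110, 130 → max 130
Option 2 regrets: 160, 200, 70, 10 → max 200
Option 3 regrets: 60, 0, 0, 0 → max 60
Option 4 regrets: 0, 280, 230, 120 → max 280
Option 5 regrets: 240, 310, 60, 180 → max 310
Option 6 regrets: 20, 60, 70, 10 → max 70
Smallest max regret = 60 → Option 3.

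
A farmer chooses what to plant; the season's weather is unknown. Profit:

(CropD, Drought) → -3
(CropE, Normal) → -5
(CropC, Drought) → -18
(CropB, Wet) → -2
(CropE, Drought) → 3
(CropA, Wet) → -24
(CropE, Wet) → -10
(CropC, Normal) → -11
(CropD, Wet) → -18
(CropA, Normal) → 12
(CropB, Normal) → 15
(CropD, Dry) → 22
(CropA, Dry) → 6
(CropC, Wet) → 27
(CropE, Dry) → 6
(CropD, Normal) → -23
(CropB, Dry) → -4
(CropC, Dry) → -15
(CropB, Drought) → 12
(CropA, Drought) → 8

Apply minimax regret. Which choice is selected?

CropB

Column bests: Drought=12, Dry=22, Normal=15, Wet=27.
CropA regrets: 4, 16, 3, 51 → max 51
CropD regrets: 15, 0, 38, 45 → max 45
CropB regrets: 0, 26, 0, 29 → max 29
CropC regrets: 30, 37, 26, 0 → max 37
CropE regrets: 9, 16, 20, 37 → max 37
Smallest max regret = 29 → CropB.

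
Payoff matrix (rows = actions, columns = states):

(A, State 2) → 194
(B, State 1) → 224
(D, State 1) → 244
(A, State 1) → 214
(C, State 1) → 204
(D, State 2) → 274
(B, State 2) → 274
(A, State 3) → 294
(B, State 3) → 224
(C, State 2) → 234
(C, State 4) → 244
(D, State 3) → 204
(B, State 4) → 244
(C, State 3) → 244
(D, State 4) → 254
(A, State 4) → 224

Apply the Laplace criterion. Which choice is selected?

D

Row averages: A=231.5, B=241.5, C=231.5, D=244
Highest average = 244 → D.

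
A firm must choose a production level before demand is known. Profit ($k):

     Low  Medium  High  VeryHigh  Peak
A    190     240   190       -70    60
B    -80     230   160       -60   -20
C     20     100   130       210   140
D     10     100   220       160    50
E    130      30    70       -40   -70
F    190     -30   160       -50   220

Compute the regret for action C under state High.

Best payoff under High is 220.
Regret = 220 − 130 = 90.

90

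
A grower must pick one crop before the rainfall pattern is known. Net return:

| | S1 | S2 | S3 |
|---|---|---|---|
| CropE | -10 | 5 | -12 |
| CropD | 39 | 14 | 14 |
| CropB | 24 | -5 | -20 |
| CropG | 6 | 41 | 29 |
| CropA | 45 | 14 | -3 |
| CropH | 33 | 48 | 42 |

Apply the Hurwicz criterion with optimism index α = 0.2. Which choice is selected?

CropH

CropE: 0.2·5 + 0.8·(-12) = -8.6
CropD: 0.2·39 + 0.8·14 = 19
CropB: 0.2·24 + 0.8·(-20) = -11.2
CropG: 0.2·41 + 0.8·6 = 13
CropA: 0.2·45 + 0.8·(-3) = 6.6
CropH: 0.2·48 + 0.8·33 = 36
Highest Hurwicz score = 36 → CropH.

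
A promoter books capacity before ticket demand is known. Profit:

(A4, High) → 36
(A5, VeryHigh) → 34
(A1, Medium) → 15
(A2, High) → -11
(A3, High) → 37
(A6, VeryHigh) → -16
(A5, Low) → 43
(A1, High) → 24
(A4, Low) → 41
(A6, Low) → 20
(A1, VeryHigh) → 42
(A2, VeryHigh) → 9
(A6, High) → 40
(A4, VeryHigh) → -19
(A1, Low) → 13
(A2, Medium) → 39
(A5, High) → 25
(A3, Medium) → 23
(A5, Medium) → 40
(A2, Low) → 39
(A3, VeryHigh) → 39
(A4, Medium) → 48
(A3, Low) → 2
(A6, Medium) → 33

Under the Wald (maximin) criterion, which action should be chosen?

Row minima: A1=13, A2=-11, A3=2, A4=-19, A5=25, A6=-16
Best worst-case = 25 → A5.

A5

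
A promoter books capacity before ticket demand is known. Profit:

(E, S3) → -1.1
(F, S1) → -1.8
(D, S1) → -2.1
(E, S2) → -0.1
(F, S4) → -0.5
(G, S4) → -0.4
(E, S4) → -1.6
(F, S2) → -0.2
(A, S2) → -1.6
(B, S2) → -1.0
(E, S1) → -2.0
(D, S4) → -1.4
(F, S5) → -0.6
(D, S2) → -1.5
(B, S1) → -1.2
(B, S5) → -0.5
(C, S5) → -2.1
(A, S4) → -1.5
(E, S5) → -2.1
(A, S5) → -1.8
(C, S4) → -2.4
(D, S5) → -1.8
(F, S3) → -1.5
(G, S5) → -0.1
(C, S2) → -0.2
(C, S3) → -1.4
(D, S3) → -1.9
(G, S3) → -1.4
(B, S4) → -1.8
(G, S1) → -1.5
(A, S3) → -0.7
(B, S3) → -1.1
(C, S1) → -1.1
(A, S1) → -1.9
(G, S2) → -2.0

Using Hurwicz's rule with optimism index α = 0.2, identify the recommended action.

A: 0.2·(-0.7) + 0.8·(-1.9) = -1.66
B: 0.2·(-0.5) + 0.8·(-1.8) = -1.54
C: 0.2·(-0.2) + 0.8·(-2.4) = -1.96
D: 0.2·(-1.4) + 0.8·(-2.1) = -1.96
E: 0.2·(-0.1) + 0.8·(-2.1) = -1.7
F: 0.2·(-0.2) + 0.8·(-1.8) = -1.48
G: 0.2·(-0.1) + 0.8·(-2.0) = -1.62
Highest Hurwicz score = -1.48 → F.

F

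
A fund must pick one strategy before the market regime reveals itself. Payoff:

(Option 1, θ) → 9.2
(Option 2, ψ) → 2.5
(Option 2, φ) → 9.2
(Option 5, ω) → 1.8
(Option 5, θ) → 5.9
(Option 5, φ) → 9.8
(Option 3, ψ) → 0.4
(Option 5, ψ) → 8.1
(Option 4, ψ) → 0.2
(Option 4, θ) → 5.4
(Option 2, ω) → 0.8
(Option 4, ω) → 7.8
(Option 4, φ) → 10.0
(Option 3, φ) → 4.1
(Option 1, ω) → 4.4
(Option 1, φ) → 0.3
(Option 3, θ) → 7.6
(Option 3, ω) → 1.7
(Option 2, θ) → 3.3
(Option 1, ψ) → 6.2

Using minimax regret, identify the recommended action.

Column bests: θ=9.2, φ=10.0, ψ=8.1, ω=7.8.
Option 1 regrets: 0.0, 9.7, 1.9, 3.4 → max 9.7
Option 2 regrets: 5.9, 0.8, 5.6, 7.0 → max 7.0
Option 3 regrets: 1.6, 5.9, 7.7, 6.1 → max 7.7
Option 4 regrets: 3.8, 0.0, 7.9, 0.0 → max 7.9
Option 5 regrets: 3.3, 0.2, 0.0, 6.0 → max 6.0
Smallest max regret = 6.0 → Option 5.

Option 5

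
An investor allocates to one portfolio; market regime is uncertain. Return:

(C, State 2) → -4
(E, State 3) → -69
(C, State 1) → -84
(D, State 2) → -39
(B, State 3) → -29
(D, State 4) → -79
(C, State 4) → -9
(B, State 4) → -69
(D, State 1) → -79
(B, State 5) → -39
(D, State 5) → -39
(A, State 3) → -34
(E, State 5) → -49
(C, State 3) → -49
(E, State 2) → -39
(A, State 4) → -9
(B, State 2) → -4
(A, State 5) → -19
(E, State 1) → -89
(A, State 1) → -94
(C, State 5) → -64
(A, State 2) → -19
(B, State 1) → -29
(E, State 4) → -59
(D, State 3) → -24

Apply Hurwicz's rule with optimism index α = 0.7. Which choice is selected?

A: 0.7·(-9) + 0.3·(-94) = -34.5
B: 0.7·(-4) + 0.3·(-69) = -23.5
C: 0.7·(-4) + 0.3·(-84) = -28
D: 0.7·(-24) + 0.3·(-79) = -40.5
E: 0.7·(-39) + 0.3·(-89) = -54
Highest Hurwicz score = -23.5 → B.

B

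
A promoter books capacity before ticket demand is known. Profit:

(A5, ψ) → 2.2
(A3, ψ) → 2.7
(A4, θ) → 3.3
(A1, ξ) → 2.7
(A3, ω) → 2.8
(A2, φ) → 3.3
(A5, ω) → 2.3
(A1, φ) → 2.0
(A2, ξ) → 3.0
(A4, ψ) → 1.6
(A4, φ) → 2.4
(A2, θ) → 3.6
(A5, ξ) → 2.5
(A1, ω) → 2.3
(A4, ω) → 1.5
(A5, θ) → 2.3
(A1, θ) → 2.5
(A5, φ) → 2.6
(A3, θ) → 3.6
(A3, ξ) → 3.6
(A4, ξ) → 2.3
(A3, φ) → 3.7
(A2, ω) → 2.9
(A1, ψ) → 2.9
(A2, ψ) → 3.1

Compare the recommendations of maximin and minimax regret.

maximin → A2; minimax regret → A3 (disagree)

Row minima: A1=2.0, A2=2.9, A3=2.7, A4=1.5, A5=2.2
Best worst-case = 2.9 → A2.
Column bests: θ=3.6, φ=3.7, ψ=3.1, ω=2.9, ξ=3.6.
A1 regrets: 1.1, 1.7, 0.2, 0.6, 0.9 → max 1.7
A2 regrets: 0.0, 0.4, 0.0, 0.0, 0.6 → max 0.6
A3 regrets: 0.0, 0.0, 0.4, 0.1, 0.0 → max 0.4
A4 regrets: 0.3, 1.3, 1.5, 1.4, 1.3 → max 1.5
A5 regrets: 1.3, 1.1, 0.9, 0.6, 1.1 → max 1.3
Smallest max regret = 0.4 → A3.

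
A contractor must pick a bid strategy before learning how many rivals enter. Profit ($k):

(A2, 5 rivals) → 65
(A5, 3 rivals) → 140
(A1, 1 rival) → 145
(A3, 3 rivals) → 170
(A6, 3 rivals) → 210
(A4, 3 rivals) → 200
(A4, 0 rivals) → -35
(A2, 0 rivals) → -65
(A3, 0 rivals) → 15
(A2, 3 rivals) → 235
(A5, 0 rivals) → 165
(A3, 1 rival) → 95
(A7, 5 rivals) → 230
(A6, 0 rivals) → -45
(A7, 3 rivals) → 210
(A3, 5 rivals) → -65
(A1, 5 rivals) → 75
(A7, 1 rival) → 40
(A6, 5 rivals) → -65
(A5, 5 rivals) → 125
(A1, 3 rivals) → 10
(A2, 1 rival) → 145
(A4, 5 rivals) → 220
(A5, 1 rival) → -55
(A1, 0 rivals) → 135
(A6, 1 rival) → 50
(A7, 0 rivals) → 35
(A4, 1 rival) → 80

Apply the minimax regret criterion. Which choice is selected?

Column bests: 0 rivals=165, 1 rival=145, 3 rivals=235, 5 rivals=230.
A1 regrets: 30, 0, 225, 155 → max 225
A2 regrets: 230, 0, 0, 165 → max 230
A3 regrets: 150, 50, 65, 295 → max 295
A4 regrets: 200, 65, 35, 10 → max 200
A5 regrets: 0, 200, 95, 105 → max 200
A6 regrets: 210, 95, 25, 295 → max 295
A7 regrets: 130, 105, 25, 0 → max 130
Smallest max regret = 130 → A7.

A7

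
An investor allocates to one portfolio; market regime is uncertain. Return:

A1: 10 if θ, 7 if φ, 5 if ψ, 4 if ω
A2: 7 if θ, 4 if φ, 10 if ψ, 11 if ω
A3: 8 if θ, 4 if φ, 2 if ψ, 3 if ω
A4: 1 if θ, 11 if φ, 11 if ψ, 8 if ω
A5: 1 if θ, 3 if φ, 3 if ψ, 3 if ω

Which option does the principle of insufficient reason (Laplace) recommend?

A2

Row averages: A1=6.5, A2=8, A3=4.25, A4=7.75, A5=2.5
Highest average = 8 → A2.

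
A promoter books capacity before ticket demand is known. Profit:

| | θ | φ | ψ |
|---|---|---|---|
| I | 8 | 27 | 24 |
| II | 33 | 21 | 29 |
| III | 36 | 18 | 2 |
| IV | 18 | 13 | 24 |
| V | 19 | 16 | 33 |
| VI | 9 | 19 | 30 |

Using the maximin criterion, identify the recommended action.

II

Row minima: I=8, II=21, III=2, IV=13, V=16, VI=9
Best worst-case = 21 → II.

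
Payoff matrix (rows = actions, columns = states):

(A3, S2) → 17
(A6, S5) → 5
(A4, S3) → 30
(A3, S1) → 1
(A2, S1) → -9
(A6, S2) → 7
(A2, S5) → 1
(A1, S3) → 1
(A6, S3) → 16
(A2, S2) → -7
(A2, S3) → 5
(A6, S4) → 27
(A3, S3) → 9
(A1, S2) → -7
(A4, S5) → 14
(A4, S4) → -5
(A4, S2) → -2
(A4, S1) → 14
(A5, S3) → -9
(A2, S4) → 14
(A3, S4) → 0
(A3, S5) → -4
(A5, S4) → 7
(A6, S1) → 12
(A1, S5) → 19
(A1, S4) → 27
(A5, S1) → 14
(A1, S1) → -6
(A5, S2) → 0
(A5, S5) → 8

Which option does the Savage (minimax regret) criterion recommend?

A6

Column bests: S1=14, S2=17, S3=30, S4=27, S5=19.
A1 regrets: 20, 24, 29, 0, 0 → max 29
A2 regrets: 23, 24, 25, 13, 18 → max 25
A3 regrets: 13, 0, 21, 27, 23 → max 27
A4 regrets: 0, 19, 0, 32, 5 → max 32
A5 regrets: 0, 17, 39, 20, 11 → max 39
A6 regrets: 2, 10, 14, 0, 14 → max 14
Smallest max regret = 14 → A6.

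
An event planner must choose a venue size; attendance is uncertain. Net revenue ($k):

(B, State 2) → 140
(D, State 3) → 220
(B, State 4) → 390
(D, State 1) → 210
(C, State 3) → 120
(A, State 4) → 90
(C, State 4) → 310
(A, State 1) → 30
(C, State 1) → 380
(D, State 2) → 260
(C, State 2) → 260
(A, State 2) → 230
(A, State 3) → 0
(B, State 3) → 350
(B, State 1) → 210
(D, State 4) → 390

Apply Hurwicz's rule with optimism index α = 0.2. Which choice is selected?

D

A: 0.2·230 + 0.8·0 = 46
B: 0.2·390 + 0.8·140 = 190
C: 0.2·380 + 0.8·120 = 172
D: 0.2·390 + 0.8·210 = 246
Highest Hurwicz score = 246 → D.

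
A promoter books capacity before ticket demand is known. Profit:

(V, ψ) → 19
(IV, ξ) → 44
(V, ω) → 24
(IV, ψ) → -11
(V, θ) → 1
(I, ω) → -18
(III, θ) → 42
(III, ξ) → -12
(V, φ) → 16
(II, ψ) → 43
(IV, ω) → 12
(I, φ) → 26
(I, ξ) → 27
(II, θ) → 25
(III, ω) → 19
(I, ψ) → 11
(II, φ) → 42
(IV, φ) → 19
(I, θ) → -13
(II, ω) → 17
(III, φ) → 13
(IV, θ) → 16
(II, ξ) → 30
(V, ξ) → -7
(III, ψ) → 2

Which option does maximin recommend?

II

Row minima: I=-18, II=17, III=-12, IV=-11, V=-7
Best worst-case = 17 → II.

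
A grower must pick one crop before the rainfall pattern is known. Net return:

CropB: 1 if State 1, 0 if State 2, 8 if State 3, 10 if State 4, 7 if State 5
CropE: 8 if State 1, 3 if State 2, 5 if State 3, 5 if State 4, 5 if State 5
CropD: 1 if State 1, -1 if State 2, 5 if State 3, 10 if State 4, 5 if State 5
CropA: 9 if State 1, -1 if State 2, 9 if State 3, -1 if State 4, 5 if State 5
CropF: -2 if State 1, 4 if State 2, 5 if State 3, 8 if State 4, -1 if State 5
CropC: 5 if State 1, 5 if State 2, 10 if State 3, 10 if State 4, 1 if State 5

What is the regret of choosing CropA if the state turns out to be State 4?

Best payoff under State 4 is 10.
Regret = 10 − (-1) = 11.

11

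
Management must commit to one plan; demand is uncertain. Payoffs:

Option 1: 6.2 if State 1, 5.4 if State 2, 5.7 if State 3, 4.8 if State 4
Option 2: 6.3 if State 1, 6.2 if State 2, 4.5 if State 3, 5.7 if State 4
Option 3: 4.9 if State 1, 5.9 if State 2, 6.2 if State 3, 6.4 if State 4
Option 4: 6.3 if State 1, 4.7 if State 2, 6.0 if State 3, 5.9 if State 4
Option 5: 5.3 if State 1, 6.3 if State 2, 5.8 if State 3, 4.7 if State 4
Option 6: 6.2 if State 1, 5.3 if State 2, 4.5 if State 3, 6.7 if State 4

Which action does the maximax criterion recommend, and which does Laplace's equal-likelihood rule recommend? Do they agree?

Row maxima: Option 1=6.2, Option 2=6.3, Option 3=6.4, Option 4=6.3, Option 5=6.3, Option 6=6.7
Best best-case = 6.7 → Option 6.
Row averages: Option 1=5.525, Option 2=5.675, Option 3=5.85, Option 4=5.725, Option 5=5.525, Option 6=5.675
Highest average = 5.85 → Option 3.

maximax → Option 6; laplace → Option 3 (disagree)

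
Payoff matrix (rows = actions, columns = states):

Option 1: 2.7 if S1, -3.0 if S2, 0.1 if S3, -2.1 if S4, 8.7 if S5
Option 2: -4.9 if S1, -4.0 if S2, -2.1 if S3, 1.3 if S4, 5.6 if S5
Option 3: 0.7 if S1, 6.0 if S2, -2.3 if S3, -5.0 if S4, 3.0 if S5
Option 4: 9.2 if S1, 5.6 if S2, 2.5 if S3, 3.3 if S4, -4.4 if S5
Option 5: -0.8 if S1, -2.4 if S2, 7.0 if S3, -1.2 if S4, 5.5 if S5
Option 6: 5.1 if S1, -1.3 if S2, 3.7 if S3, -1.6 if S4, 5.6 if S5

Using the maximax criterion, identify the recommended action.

Row maxima: Option 1=8.7, Option 2=5.6, Option 3=6.0, Option 4=9.2, Option 5=7.0, Option 6=5.6
Best best-case = 9.2 → Option 4.

Option 4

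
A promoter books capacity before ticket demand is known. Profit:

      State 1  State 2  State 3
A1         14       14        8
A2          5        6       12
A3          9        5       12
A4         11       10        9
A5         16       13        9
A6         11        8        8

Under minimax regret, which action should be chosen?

A5

Column bests: State 1=16, State 2=14, State 3=12.
A1 regrets: 2, 0, 4 → max 4
A2 regrets: 11, 8, 0 → max 11
A3 regrets: 7, 9, 0 → max 9
A4 regrets: 5, 4, 3 → max 5
A5 regrets: 0, 1, 3 → max 3
A6 regrets: 5, 6, 4 → max 6
Smallest max regret = 3 → A5.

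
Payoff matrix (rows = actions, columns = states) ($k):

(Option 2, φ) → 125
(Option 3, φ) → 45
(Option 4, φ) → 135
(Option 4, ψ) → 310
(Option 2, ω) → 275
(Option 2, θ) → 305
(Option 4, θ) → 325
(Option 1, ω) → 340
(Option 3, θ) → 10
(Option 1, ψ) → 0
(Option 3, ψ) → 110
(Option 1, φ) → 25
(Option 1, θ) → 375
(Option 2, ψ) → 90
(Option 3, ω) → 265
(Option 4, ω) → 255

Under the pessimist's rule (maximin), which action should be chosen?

Option 4

Row minima: Option 1=0, Option 2=90, Option 3=10, Option 4=135
Best worst-case = 135 → Option 4.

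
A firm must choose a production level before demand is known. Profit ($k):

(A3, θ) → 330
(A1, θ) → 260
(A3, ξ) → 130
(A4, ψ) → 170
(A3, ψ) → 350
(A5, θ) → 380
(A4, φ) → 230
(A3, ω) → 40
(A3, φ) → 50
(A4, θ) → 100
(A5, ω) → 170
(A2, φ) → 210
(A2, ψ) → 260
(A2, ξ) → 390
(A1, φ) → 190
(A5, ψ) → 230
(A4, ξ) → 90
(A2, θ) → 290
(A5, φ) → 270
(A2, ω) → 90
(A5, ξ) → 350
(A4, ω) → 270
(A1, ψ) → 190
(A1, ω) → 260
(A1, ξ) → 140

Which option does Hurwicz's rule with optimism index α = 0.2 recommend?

A1: 0.2·260 + 0.8·140 = 164
A2: 0.2·390 + 0.8·90 = 150
A3: 0.2·350 + 0.8·40 = 102
A4: 0.2·270 + 0.8·90 = 126
A5: 0.2·380 + 0.8·170 = 212
Highest Hurwicz score = 212 → A5.

A5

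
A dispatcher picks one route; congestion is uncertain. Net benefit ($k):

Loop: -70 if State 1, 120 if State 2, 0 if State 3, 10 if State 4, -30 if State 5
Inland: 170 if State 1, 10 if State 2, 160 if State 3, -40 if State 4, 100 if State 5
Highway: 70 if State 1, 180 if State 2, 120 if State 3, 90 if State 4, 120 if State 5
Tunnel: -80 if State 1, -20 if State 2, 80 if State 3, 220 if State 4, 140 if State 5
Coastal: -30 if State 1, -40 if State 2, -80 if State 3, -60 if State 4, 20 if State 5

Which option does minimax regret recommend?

Column bests: State 1=170, State 2=180, State 3=160, State 4=220, State 5=140.
Loop regrets: 240, 60, 160, 210, 170 → max 240
Inland regrets: 0, 170, 0, 260, 40 → max 260
Highway regrets: 100, 0, 40, 130, 20 → max 130
Tunnel regrets: 250, 200, 80, 0, 0 → max 250
Coastal regrets: 200, 220, 240, 280, 120 → max 280
Smallest max regret = 130 → Highway.

Highway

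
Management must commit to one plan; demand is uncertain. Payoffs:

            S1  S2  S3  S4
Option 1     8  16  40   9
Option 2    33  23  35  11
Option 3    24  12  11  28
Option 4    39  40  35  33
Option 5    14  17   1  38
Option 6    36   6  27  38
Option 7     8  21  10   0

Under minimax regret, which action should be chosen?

Column bests: S1=39, S2=40, S3=40, S4=38.
Option 1 regrets: 31, 24, 0, 29 → max 31
Option 2 regrets: 6, 17, 5, 27 → max 27
Option 3 regrets: 15, 28, 29, 10 → max 29
Option 4 regrets: 0, 0, 5, 5 → max 5
Option 5 regrets: 25, 23, 39, 0 → max 39
Option 6 regrets: 3, 34, 13, 0 → max 34
Option 7 regrets: 31, 19, 30, 38 → max 38
Smallest max regret = 5 → Option 4.

Option 4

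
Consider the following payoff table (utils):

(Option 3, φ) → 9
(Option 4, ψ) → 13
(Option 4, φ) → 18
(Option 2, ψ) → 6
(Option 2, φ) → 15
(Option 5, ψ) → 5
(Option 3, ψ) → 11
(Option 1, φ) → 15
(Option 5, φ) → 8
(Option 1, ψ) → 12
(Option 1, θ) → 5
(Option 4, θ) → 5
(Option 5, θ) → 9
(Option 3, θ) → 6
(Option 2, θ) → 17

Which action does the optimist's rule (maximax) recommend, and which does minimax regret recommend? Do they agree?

Row maxima: Option 1=15, Option 2=17, Option 3=11, Option 4=18, Option 5=9
Best best-case = 18 → Option 4.
Column bests: θ=17, φ=18, ψ=13.
Option 1 regrets: 12, 3, 1 → max 12
Option 2 regrets: 0, 3, 7 → max 7
Option 3 regrets: 11, 9, 2 → max 11
Option 4 regrets: 12, 0, 0 → max 12
Option 5 regrets: 8, 10, 8 → max 10
Smallest max regret = 7 → Option 2.

maximax → Option 4; minimax regret → Option 2 (disagree)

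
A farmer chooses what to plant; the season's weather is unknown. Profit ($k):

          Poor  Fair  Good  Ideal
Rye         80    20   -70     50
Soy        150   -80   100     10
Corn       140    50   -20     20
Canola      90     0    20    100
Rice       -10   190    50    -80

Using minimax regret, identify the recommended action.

Column bests: Poor=150, Fair=190, Good=100, Ideal=100.
Rye regrets: 70, 170, 170, 50 → max 170
Soy regrets: 0, 270, 0, 90 → max 270
Corn regrets: 10, 140, 120, 80 → max 140
Canola regrets: 60, 190, 80, 0 → max 190
Rice regrets: 160, 0, 50, 180 → max 180
Smallest max regret = 140 → Corn.

Corn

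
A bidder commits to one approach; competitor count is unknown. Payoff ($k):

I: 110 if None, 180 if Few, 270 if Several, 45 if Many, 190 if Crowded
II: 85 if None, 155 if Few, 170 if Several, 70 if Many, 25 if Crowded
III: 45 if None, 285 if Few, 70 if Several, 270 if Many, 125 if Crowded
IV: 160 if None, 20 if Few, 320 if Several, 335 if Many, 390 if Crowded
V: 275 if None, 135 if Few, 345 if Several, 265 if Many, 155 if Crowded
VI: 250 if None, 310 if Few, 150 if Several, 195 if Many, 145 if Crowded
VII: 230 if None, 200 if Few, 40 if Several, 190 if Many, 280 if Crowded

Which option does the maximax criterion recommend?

IV

Row maxima: I=270, II=170, III=285, IV=390, V=345, VI=310, VII=280
Best best-case = 390 → IV.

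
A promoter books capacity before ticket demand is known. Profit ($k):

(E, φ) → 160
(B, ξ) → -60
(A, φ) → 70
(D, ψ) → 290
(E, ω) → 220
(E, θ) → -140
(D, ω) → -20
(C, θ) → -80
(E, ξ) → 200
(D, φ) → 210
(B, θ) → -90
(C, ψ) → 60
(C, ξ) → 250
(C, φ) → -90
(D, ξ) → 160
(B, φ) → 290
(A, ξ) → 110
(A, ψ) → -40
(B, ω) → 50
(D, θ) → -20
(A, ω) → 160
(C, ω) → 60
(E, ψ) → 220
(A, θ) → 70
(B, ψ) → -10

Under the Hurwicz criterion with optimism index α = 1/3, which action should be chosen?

A: 1/3·160 + 2/3·(-40) = 80/3
B: 1/3·290 + 2/3·(-90) = 110/3
C: 1/3·250 + 2/3·(-90) = 70/3
D: 1/3·290 + 2/3·(-20) = 250/3
E: 1/3·220 + 2/3·(-140) = -20
Highest Hurwicz score = 250/3 → D.

D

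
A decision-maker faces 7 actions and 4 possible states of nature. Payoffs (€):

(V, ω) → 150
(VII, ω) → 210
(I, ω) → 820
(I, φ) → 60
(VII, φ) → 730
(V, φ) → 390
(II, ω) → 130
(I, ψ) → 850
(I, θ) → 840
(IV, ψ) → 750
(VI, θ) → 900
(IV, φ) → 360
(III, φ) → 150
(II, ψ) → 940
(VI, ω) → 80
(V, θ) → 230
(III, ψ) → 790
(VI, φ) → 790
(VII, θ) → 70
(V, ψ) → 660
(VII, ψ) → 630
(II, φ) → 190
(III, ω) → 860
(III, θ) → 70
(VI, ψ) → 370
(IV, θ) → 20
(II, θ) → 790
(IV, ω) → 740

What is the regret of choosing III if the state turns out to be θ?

Best payoff under θ is 900.
Regret = 900 − 70 = 830.

830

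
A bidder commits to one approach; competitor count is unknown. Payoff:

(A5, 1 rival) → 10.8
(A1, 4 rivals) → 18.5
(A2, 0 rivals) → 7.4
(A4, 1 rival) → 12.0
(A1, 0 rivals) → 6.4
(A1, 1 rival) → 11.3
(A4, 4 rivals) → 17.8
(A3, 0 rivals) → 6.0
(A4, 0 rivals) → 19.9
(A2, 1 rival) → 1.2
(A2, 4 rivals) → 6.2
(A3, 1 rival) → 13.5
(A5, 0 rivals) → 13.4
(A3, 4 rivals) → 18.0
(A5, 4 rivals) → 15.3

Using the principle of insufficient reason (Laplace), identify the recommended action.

A4

Row averages: A1=181/15, A2=74/15, A3=12.5, A4=497/30, A5=79/6
Highest average = 497/30 → A4.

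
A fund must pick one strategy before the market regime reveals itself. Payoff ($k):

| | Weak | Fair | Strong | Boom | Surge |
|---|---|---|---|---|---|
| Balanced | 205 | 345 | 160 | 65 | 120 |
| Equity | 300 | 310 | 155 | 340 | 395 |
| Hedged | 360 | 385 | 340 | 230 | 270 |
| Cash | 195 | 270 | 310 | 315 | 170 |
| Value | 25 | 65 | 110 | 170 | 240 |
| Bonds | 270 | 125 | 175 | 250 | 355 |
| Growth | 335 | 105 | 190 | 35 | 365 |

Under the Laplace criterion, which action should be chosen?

Hedged

Row averages: Balanced=179, Equity=300, Hedged=317, Cash=252, Value=122, Bonds=235, Growth=206
Highest average = 317 → Hedged.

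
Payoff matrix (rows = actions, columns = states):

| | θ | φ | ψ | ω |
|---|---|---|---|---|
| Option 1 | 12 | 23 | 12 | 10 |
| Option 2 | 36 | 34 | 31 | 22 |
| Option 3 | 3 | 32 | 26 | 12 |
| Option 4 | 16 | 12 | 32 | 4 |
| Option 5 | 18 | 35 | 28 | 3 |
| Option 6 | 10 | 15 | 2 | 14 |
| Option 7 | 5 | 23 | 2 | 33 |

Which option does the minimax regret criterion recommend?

Column bests: θ=36, φ=35, ψ=32, ω=33.
Option 1 regrets: 24, 12, 20, 23 → max 24
Option 2 regrets: 0, 1, 1, 11 → max 11
Option 3 regrets: 33, 3, 6, 21 → max 33
Option 4 regrets: 20, 23, 0, 29 → max 29
Option 5 regrets: 18, 0, 4, 30 → max 30
Option 6 regrets: 26, 20, 30, 19 → max 30
Option 7 regrets: 31, 12, 30, 0 → max 31
Smallest max regret = 11 → Option 2.

Option 2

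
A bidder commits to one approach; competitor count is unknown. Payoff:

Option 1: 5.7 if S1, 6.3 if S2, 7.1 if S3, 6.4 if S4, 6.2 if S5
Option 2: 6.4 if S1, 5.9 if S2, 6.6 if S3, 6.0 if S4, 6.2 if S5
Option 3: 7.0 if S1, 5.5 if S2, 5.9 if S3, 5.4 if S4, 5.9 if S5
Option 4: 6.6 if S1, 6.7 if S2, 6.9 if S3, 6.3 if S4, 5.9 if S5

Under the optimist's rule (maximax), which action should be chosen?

Row maxima: Option 1=7.1, Option 2=6.6, Option 3=7.0, Option 4=6.9
Best best-case = 7.1 → Option 1.

Option 1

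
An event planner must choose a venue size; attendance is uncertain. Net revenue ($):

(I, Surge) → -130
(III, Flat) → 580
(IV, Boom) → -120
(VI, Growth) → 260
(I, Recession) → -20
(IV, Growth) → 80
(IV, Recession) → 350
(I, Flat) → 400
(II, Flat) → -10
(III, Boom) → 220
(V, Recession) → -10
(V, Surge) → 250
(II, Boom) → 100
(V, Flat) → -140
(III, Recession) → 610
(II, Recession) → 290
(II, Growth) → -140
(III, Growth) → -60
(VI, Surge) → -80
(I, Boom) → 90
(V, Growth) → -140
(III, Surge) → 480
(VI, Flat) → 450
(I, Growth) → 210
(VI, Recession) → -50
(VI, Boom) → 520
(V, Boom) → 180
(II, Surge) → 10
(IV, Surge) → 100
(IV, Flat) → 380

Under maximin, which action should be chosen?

Row minima: I=-130, II=-140, III=-60, IV=-120, V=-140, VI=-80
Best worst-case = -60 → III.

III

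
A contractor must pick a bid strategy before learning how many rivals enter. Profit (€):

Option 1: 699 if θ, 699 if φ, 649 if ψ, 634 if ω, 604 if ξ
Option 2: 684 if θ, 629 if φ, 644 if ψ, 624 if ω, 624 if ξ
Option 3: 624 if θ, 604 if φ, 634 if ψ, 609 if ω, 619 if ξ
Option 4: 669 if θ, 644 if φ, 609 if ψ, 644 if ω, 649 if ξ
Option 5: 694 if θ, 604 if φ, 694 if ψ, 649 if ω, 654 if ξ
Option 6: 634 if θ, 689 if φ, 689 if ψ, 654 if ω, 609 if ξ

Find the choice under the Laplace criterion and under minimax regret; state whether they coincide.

Row averages: Option 1=657, Option 2=641, Option 3=618, Option 4=643, Option 5=659, Option 6=655
Highest average = 659 → Option 5.
Column bests: θ=699, φ=699, ψ=694, ω=654, ξ=654.
Option 1 regrets: 0, 0, 45, 20, 50 → max 50
Option 2 regrets: 15, 70, 50, 30, 30 → max 70
Option 3 regrets: 75, 95, 60, 45, 35 → max 95
Option 4 regrets: 30, 55, 85, 10, 5 → max 85
Option 5 regrets: 5, 95, 0, 5, 0 → max 95
Option 6 regrets: 65, 10, 5, 0, 45 → max 65
Smallest max regret = 50 → Option 1.

laplace → Option 5; minimax regret → Option 1 (disagree)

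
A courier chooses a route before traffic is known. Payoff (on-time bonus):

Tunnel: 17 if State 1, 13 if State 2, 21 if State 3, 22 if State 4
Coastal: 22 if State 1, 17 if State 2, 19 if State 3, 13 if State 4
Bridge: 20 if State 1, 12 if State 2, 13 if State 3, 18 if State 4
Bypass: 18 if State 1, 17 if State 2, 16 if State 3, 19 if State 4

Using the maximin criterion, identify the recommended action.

Bypass

Row minima: Tunnel=13, Coastal=13, Bridge=12, Bypass=16
Best worst-case = 16 → Bypass.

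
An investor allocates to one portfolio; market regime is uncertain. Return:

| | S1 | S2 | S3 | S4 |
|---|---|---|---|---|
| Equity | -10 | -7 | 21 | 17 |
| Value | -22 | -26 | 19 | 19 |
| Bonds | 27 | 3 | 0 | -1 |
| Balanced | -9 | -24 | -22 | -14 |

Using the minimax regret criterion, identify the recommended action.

Bonds

Column bests: S1=27, S2=3, S3=21, S4=19.
Equity regrets: 37, 10, 0, 2 → max 37
Value regrets: 49, 29, 2, 0 → max 49
Bonds regrets: 0, 0, 21, 20 → max 21
Balanced regrets: 36, 27, 43, 33 → max 43
Smallest max regret = 21 → Bonds.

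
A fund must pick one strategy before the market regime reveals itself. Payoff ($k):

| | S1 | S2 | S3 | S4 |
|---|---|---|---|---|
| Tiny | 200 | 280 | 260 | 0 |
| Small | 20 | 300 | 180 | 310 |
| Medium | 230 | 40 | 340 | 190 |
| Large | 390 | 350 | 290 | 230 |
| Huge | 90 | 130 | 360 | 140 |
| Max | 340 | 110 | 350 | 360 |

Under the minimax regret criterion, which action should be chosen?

Large

Column bests: S1=390, S2=350, S3=360, S4=360.
Tiny regrets: 190, 70, 100, 360 → max 360
Small regrets: 370, 50, 180, 50 → max 370
Medium regrets: 160, 310, 20, 170 → max 310
Large regrets: 0, 0, 70, 130 → max 130
Huge regrets: 300, 220, 0, 220 → max 300
Max regrets: 50, 240, 10, 0 → max 240
Smallest max regret = 130 → Large.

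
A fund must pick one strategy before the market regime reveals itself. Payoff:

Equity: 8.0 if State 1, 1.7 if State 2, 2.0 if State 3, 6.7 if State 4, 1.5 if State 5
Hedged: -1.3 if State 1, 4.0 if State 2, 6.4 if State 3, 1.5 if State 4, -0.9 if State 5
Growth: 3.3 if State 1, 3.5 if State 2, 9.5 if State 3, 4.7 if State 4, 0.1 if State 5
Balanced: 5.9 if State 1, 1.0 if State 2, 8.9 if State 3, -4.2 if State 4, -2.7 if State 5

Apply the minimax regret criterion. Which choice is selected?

Column bests: State 1=8.0, State 2=4.0, State 3=9.5, State 4=6.7, State 5=1.5.
Equity regrets: 0.0, 2.3, 7.5, 0.0, 0.0 → max 7.5
Hedged regrets: 9.3, 0.0, 3.1, 5.2, 2.4 → max 9.3
Growth regrets: 4.7, 0.5, 0.0, 2.0, 1.4 → max 4.7
Balanced regrets: 2.1, 3.0, 0.6, 10.9, 4.2 → max 10.9
Smallest max regret = 4.7 → Growth.

Growth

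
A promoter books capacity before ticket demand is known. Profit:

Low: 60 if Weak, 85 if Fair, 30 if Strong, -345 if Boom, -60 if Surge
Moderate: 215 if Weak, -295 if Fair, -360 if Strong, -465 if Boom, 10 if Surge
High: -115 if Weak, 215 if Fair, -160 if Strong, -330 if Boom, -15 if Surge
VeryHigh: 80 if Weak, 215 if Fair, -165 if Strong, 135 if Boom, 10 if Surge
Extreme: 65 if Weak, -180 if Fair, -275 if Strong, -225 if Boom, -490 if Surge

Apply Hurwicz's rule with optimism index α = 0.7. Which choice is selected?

VeryHigh

Low: 0.7·85 + 0.3·(-345) = -44
Moderate: 0.7·215 + 0.3·(-465) = 11
High: 0.7·215 + 0.3·(-330) = 51.5
VeryHigh: 0.7·215 + 0.3·(-165) = 101
Extreme: 0.7·65 + 0.3·(-490) = -101.5
Highest Hurwicz score = 101 → VeryHigh.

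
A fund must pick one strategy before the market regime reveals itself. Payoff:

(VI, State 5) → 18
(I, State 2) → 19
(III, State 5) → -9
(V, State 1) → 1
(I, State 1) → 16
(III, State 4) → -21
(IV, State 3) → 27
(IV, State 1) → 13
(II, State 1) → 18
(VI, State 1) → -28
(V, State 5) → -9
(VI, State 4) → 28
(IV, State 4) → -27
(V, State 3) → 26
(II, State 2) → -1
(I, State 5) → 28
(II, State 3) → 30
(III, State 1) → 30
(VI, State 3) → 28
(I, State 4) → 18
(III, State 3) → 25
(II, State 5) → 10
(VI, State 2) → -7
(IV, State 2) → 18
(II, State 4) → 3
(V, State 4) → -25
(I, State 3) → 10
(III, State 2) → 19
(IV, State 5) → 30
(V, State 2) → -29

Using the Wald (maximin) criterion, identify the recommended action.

Row minima: I=10, II=-1, III=-21, IV=-27, V=-29, VI=-28
Best worst-case = 10 → I.

I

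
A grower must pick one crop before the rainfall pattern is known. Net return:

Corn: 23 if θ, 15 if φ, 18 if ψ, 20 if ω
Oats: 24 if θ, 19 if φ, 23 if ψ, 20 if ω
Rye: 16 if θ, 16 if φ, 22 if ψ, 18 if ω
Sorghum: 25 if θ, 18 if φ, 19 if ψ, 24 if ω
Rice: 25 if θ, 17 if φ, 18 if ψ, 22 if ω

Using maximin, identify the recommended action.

Row minima: Corn=15, Oats=19, Rye=16, Sorghum=18, Rice=17
Best worst-case = 19 → Oats.

Oats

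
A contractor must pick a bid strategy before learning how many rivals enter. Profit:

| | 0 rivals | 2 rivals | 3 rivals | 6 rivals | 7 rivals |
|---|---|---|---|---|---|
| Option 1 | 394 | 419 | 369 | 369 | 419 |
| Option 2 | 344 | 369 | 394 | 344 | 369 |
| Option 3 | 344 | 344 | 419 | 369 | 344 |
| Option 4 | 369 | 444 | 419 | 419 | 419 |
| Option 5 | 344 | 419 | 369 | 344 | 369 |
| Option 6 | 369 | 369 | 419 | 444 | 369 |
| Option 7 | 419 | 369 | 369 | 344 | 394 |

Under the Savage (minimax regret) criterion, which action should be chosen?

Column bests: 0 rivals=419, 2 rivals=444, 3 rivals=419, 6 rivals=444, 7 rivals=419.
Option 1 regrets: 25, 25, 50, 75, 0 → max 75
Option 2 regrets: 75, 75, 25, 100, 50 → max 100
Option 3 regrets: 75, 100, 0, 75, 75 → max 100
Option 4 regrets: 50, 0, 0, 25, 0 → max 50
Option 5 regrets: 75, 25, 50, 100, 50 → max 100
Option 6 regrets: 50, 75, 0, 0, 50 → max 75
Option 7 regrets: 0, 75, 50, 100, 25 → max 100
Smallest max regret = 50 → Option 4.

Option 4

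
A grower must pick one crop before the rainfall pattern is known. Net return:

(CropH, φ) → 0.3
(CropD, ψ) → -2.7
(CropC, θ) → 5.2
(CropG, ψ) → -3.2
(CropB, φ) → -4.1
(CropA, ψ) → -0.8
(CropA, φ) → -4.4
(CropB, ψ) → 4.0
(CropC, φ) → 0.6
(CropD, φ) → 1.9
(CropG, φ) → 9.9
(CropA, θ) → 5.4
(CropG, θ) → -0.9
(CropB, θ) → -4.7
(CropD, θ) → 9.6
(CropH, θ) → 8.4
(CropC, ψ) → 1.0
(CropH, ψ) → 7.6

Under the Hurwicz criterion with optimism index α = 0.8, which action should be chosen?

CropG

CropH: 0.8·8.4 + 0.2·0.3 = 6.78
CropG: 0.8·9.9 + 0.2·(-3.2) = 7.28
CropA: 0.8·5.4 + 0.2·(-4.4) = 3.44
CropB: 0.8·4.0 + 0.2·(-4.7) = 2.26
CropC: 0.8·5.2 + 0.2·0.6 = 4.28
CropD: 0.8·9.6 + 0.2·(-2.7) = 7.14
Highest Hurwicz score = 7.28 → CropG.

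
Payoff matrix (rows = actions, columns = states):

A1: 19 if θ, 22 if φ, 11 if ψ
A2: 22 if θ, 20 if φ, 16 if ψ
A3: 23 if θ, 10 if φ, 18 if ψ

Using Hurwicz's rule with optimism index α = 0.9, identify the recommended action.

A3

A1: 0.9·22 + 0.1·11 = 20.9
A2: 0.9·22 + 0.1·16 = 21.4
A3: 0.9·23 + 0.1·10 = 21.7
Highest Hurwicz score = 21.7 → A3.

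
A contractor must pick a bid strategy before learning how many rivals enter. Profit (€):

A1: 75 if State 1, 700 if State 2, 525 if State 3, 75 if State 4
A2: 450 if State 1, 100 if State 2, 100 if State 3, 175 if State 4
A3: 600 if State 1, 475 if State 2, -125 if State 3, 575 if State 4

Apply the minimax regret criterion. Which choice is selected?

Column bests: State 1=600, State 2=700, State 3=525, State 4=575.
A1 regrets: 525, 0, 0, 500 → max 525
A2 regrets: 150, 600, 425, 400 → max 600
A3 regrets: 0, 225, 650, 0 → max 650
Smallest max regret = 525 → A1.

A1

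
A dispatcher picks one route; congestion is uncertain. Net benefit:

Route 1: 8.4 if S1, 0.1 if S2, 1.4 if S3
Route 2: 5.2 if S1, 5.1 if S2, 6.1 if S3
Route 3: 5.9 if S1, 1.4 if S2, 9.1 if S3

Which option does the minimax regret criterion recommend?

Column bests: S1=8.4, S2=5.1, S3=9.1.
Route 1 regrets: 0.0, 5.0, 7.7 → max 7.7
Route 2 regrets: 3.2, 0.0, 3.0 → max 3.2
Route 3 regrets: 2.5, 3.7, 0.0 → max 3.7
Smallest max regret = 3.2 → Route 2.

Route 2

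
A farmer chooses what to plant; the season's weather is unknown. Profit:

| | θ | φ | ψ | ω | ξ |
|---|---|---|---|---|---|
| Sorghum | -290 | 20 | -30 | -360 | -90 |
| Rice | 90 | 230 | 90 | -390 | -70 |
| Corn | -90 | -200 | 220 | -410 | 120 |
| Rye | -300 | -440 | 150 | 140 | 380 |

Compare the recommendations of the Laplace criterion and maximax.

Row averages: Sorghum=-150, Rice=-10, Corn=-72, Rye=-14
Highest average = -10 → Rice.
Row maxima: Sorghum=20, Rice=230, Corn=220, Rye=380
Best best-case = 380 → Rye.

laplace → Rice; maximax → Rye (disagree)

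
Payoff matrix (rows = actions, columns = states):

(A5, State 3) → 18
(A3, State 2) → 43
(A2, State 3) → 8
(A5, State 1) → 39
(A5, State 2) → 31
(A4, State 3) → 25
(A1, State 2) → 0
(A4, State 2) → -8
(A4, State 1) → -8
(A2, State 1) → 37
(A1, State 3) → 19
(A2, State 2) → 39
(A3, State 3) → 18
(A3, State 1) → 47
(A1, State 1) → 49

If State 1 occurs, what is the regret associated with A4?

Best payoff under State 1 is 49.
Regret = 49 − (-8) = 57.

57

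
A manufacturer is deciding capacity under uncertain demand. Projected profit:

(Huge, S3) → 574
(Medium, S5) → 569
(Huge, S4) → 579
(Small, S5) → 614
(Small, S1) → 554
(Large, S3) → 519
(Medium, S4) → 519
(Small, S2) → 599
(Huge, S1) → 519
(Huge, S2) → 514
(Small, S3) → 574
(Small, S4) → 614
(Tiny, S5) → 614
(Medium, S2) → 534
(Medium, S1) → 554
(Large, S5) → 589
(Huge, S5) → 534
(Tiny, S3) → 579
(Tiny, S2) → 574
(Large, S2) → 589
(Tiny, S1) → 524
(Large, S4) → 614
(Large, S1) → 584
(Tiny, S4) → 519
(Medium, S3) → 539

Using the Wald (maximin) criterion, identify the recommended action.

Small

Row minima: Tiny=519, Small=554, Medium=519, Large=519, Huge=514
Best worst-case = 554 → Small.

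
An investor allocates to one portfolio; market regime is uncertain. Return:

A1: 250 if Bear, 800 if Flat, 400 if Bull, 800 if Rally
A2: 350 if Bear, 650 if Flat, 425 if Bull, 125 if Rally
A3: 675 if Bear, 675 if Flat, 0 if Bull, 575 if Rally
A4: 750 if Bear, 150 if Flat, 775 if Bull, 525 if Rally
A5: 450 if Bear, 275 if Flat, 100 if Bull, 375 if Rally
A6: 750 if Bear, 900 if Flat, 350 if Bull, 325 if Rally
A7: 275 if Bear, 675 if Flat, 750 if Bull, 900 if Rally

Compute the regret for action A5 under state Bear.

300

Best payoff under Bear is 750.
Regret = 750 − 450 = 300.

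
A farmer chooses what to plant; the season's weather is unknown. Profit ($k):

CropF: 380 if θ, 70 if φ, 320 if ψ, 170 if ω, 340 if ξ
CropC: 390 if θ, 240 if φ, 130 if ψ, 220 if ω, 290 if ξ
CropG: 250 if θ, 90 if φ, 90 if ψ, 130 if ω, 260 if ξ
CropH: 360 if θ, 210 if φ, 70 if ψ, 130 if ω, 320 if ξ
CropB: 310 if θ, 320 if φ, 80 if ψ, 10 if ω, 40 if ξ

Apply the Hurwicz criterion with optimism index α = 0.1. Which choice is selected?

CropF: 0.1·380 + 0.9·70 = 101
CropC: 0.1·390 + 0.9·130 = 156
CropG: 0.1·260 + 0.9·90 = 107
CropH: 0.1·360 + 0.9·70 = 99
CropB: 0.1·320 + 0.9·10 = 41
Highest Hurwicz score = 156 → CropC.

CropC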